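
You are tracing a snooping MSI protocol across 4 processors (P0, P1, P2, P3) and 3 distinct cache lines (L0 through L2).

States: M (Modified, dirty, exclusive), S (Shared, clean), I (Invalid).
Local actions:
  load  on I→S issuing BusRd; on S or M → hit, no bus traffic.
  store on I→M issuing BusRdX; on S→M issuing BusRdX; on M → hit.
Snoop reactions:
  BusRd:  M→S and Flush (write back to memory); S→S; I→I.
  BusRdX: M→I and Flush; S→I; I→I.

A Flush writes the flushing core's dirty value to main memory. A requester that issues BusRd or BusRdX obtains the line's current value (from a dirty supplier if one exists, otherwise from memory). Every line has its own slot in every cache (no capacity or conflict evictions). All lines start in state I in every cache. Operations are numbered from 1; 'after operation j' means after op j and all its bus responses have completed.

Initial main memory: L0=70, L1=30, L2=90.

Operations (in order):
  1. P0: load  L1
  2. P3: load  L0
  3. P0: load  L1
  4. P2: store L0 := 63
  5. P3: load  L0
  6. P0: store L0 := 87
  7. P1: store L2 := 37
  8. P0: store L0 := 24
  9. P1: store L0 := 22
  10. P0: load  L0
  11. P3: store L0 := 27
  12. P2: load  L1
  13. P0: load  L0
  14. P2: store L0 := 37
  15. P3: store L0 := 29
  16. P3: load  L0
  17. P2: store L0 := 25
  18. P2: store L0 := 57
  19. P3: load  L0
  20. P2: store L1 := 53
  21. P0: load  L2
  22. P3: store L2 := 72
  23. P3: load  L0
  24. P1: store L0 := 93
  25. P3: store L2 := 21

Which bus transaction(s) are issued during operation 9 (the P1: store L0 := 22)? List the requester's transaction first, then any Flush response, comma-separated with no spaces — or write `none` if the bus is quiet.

  op1 P0: load  L1 → S/I/I/I on L1; bus BusRd; mem=30
  op2 P3: load  L0 → I/I/I/S on L0; bus BusRd; mem=70
  op3 P0: load  L1 → S/I/I/I on L1; bus (none); mem=30
  op4 P2: store L0 := 63 → I/I/M/I on L0; bus BusRdX; mem=70
  op5 P3: load  L0 → I/I/S/S on L0; bus BusRd Flush; mem=63
  op6 P0: store L0 := 87 → M/I/I/I on L0; bus BusRdX; mem=63
  op7 P1: store L2 := 37 → I/M/I/I on L2; bus BusRdX; mem=90
  op8 P0: store L0 := 24 → M/I/I/I on L0; bus (none); mem=63
  op9 P1: store L0 := 22 → I/M/I/I on L0; bus BusRdX Flush; mem=24
  op10 P0: load  L0 → S/S/I/I on L0; bus BusRd Flush; mem=22
  op11 P3: store L0 := 27 → I/I/I/M on L0; bus BusRdX; mem=22
  op12 P2: load  L1 → S/I/S/I on L1; bus BusRd; mem=30
  op13 P0: load  L0 → S/I/I/S on L0; bus BusRd Flush; mem=27
  op14 P2: store L0 := 37 → I/I/M/I on L0; bus BusRdX; mem=27
  op15 P3: store L0 := 29 → I/I/I/M on L0; bus BusRdX Flush; mem=37
  op16 P3: load  L0 → I/I/I/M on L0; bus (none); mem=37
  op17 P2: store L0 := 25 → I/I/M/I on L0; bus BusRdX Flush; mem=29
  op18 P2: store L0 := 57 → I/I/M/I on L0; bus (none); mem=29
  op19 P3: load  L0 → I/I/S/S on L0; bus BusRd Flush; mem=57
  op20 P2: store L1 := 53 → I/I/M/I on L1; bus BusRdX; mem=30
  op21 P0: load  L2 → S/S/I/I on L2; bus BusRd Flush; mem=37
  op22 P3: store L2 := 72 → I/I/I/M on L2; bus BusRdX; mem=37
  op23 P3: load  L0 → I/I/S/S on L0; bus (none); mem=57
  op24 P1: store L0 := 93 → I/M/I/I on L0; bus BusRdX; mem=57
  op25 P3: store L2 := 21 → I/I/I/M on L2; bus (none); mem=37

bus = BusRdX,Flush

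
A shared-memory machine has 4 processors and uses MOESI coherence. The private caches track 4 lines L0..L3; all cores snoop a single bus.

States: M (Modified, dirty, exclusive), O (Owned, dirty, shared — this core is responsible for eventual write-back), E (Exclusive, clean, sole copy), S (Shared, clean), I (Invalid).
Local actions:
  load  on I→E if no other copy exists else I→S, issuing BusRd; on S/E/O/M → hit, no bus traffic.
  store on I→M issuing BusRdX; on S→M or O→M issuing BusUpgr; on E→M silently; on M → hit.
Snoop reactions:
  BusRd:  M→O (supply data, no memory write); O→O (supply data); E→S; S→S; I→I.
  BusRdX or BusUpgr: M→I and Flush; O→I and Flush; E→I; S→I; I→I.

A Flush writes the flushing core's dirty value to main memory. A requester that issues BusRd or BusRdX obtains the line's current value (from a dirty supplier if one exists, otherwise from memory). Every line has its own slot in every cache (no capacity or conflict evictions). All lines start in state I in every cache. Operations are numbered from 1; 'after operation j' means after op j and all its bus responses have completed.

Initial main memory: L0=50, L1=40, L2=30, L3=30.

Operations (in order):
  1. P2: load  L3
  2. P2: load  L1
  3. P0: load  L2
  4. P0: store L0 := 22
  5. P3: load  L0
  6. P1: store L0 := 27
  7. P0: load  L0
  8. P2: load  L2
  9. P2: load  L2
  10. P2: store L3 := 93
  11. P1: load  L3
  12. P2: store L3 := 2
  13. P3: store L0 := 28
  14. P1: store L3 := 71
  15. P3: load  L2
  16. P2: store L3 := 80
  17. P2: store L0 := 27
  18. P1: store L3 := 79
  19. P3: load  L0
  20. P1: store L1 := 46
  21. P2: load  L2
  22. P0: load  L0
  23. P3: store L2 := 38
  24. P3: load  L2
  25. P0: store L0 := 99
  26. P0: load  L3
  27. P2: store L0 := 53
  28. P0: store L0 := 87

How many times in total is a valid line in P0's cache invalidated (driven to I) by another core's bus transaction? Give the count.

[1] P2: load  L3 | P0:I, P1:I, P2:E(30), P3:I | bus: BusRd
[2] P2: load  L1 | P0:I, P1:I, P2:E(40), P3:I | bus: BusRd
[3] P0: load  L2 | P0:E(30), P1:I, P2:I, P3:I | bus: BusRd
[4] P0: store L0 := 22 | P0:M(22), P1:I, P2:I, P3:I | bus: BusRdX
[5] P3: load  L0 | P0:O(22), P1:I, P2:I, P3:S(22) | bus: BusRd
[6] P1: store L0 := 27 | P0:I, P1:M(27), P2:I, P3:I | bus: BusRdX,Flush
[7] P0: load  L0 | P0:S(27), P1:O(27), P2:I, P3:I | bus: BusRd
[8] P2: load  L2 | P0:S(30), P1:I, P2:S(30), P3:I | bus: BusRd
[9] P2: load  L2 | P0:S(30), P1:I, P2:S(30), P3:I | bus: none
[10] P2: store L3 := 93 | P0:I, P1:I, P2:M(93), P3:I | bus: none
[11] P1: load  L3 | P0:I, P1:S(93), P2:O(93), P3:I | bus: BusRd
[12] P2: store L3 := 2 | P0:I, P1:I, P2:M(2), P3:I | bus: BusUpgr
[13] P3: store L0 := 28 | P0:I, P1:I, P2:I, P3:M(28) | bus: BusRdX,Flush
[14] P1: store L3 := 71 | P0:I, P1:M(71), P2:I, P3:I | bus: BusRdX,Flush
[15] P3: load  L2 | P0:S(30), P1:I, P2:S(30), P3:S(30) | bus: BusRd
[16] P2: store L3 := 80 | P0:I, P1:I, P2:M(80), P3:I | bus: BusRdX,Flush
[17] P2: store L0 := 27 | P0:I, P1:I, P2:M(27), P3:I | bus: BusRdX,Flush
[18] P1: store L3 := 79 | P0:I, P1:M(79), P2:I, P3:I | bus: BusRdX,Flush
[19] P3: load  L0 | P0:I, P1:I, P2:O(27), P3:S(27) | bus: BusRd
[20] P1: store L1 := 46 | P0:I, P1:M(46), P2:I, P3:I | bus: BusRdX
[21] P2: load  L2 | P0:S(30), P1:I, P2:S(30), P3:S(30) | bus: none
[22] P0: load  L0 | P0:S(27), P1:I, P2:O(27), P3:S(27) | bus: BusRd
[23] P3: store L2 := 38 | P0:I, P1:I, P2:I, P3:M(38) | bus: BusUpgr
[24] P3: load  L2 | P0:I, P1:I, P2:I, P3:M(38) | bus: none
[25] P0: store L0 := 99 | P0:M(99), P1:I, P2:I, P3:I | bus: BusUpgr,Flush
[26] P0: load  L3 | P0:S(79), P1:O(79), P2:I, P3:I | bus: BusRd
[27] P2: store L0 := 53 | P0:I, P1:I, P2:M(53), P3:I | bus: BusRdX,Flush
[28] P0: store L0 := 87 | P0:M(87), P1:I, P2:I, P3:I | bus: BusRdX,Flush

invalidations = 4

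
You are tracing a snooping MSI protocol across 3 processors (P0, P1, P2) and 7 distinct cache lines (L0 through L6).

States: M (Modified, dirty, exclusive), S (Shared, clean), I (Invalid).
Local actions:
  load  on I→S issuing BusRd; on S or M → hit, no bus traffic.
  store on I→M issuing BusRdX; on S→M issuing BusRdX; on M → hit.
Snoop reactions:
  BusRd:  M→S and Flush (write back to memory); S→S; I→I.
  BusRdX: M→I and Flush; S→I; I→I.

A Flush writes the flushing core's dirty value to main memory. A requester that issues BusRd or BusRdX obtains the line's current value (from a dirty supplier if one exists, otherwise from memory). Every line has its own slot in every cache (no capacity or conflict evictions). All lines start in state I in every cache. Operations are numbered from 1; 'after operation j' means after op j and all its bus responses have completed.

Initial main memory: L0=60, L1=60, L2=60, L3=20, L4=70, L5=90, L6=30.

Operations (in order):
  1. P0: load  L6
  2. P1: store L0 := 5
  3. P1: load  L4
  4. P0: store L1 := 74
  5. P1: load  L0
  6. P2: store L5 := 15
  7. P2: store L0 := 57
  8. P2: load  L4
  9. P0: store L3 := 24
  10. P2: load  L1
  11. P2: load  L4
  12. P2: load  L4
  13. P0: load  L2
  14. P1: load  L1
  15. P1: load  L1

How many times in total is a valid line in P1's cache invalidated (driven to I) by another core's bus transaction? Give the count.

invalidations = 1

1. P0: load  L6  bus=[BusRd]  L6: P0=S P1=I P2=I  mem[L6]=30
2. P1: store L0 := 5  bus=[BusRdX]  L0: P0=I P1=M P2=I  mem[L0]=60
3. P1: load  L4  bus=[BusRd]  L4: P0=I P1=S P2=I  mem[L4]=70
4. P0: store L1 := 74  bus=[BusRdX]  L1: P0=M P1=I P2=I  mem[L1]=60
5. P1: load  L0  bus=[-]  L0: P0=I P1=M P2=I  mem[L0]=60
6. P2: store L5 := 15  bus=[BusRdX]  L5: P0=I P1=I P2=M  mem[L5]=90
7. P2: store L0 := 57  bus=[BusRdX,Flush]  L0: P0=I P1=I P2=M  mem[L0]=5
8. P2: load  L4  bus=[BusRd]  L4: P0=I P1=S P2=S  mem[L4]=70
9. P0: store L3 := 24  bus=[BusRdX]  L3: P0=M P1=I P2=I  mem[L3]=20
10. P2: load  L1  bus=[BusRd,Flush]  L1: P0=S P1=I P2=S  mem[L1]=74
11. P2: load  L4  bus=[-]  L4: P0=I P1=S P2=S  mem[L4]=70
12. P2: load  L4  bus=[-]  L4: P0=I P1=S P2=S  mem[L4]=70
13. P0: load  L2  bus=[BusRd]  L2: P0=S P1=I P2=I  mem[L2]=60
14. P1: load  L1  bus=[BusRd]  L1: P0=S P1=S P2=S  mem[L1]=74
15. P1: load  L1  bus=[-]  L1: P0=S P1=S P2=S  mem[L1]=74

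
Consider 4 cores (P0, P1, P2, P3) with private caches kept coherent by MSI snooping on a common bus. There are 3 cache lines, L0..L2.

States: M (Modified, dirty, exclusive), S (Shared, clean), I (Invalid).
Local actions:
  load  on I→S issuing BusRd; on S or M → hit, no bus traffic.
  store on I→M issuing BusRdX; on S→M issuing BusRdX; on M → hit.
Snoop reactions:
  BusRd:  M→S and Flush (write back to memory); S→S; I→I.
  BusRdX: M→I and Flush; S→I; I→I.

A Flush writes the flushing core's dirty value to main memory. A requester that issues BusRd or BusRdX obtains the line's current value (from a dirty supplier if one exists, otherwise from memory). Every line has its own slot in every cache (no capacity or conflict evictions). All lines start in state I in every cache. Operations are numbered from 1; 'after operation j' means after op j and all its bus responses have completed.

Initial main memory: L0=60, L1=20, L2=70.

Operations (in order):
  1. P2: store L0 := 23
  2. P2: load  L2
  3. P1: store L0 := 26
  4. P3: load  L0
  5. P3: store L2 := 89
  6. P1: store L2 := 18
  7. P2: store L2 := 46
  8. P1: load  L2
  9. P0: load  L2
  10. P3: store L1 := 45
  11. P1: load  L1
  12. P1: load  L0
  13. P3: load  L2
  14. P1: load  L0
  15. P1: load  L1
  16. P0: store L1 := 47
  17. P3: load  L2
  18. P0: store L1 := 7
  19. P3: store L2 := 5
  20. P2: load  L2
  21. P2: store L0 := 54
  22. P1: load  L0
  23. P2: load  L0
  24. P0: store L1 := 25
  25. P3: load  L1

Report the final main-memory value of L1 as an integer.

memory[L1] = 25

step 1: P2: store L0 := 23  ⟶  IIMI  (L0)  txn=BusRdX  M[L0]=60
step 2: P2: load  L2  ⟶  IISI  (L2)  txn=BusRd  M[L2]=70
step 3: P1: store L0 := 26  ⟶  IMII  (L0)  txn=BusRdX+Flush  M[L0]=23
step 4: P3: load  L0  ⟶  ISIS  (L0)  txn=BusRd+Flush  M[L0]=26
step 5: P3: store L2 := 89  ⟶  IIIM  (L2)  txn=BusRdX  M[L2]=70
step 6: P1: store L2 := 18  ⟶  IMII  (L2)  txn=BusRdX+Flush  M[L2]=89
step 7: P2: store L2 := 46  ⟶  IIMI  (L2)  txn=BusRdX+Flush  M[L2]=18
step 8: P1: load  L2  ⟶  ISSI  (L2)  txn=BusRd+Flush  M[L2]=46
step 9: P0: load  L2  ⟶  SSSI  (L2)  txn=BusRd  M[L2]=46
step 10: P3: store L1 := 45  ⟶  IIIM  (L1)  txn=BusRdX  M[L1]=20
step 11: P1: load  L1  ⟶  ISIS  (L1)  txn=BusRd+Flush  M[L1]=45
step 12: P1: load  L0  ⟶  ISIS  (L0)  txn=∅  M[L0]=26
step 13: P3: load  L2  ⟶  SSSS  (L2)  txn=BusRd  M[L2]=46
step 14: P1: load  L0  ⟶  ISIS  (L0)  txn=∅  M[L0]=26
step 15: P1: load  L1  ⟶  ISIS  (L1)  txn=∅  M[L1]=45
step 16: P0: store L1 := 47  ⟶  MIII  (L1)  txn=BusRdX  M[L1]=45
step 17: P3: load  L2  ⟶  SSSS  (L2)  txn=∅  M[L2]=46
step 18: P0: store L1 := 7  ⟶  MIII  (L1)  txn=∅  M[L1]=45
step 19: P3: store L2 := 5  ⟶  IIIM  (L2)  txn=BusRdX  M[L2]=46
step 20: P2: load  L2  ⟶  IISS  (L2)  txn=BusRd+Flush  M[L2]=5
step 21: P2: store L0 := 54  ⟶  IIMI  (L0)  txn=BusRdX  M[L0]=26
step 22: P1: load  L0  ⟶  ISSI  (L0)  txn=BusRd+Flush  M[L0]=54
step 23: P2: load  L0  ⟶  ISSI  (L0)  txn=∅  M[L0]=54
step 24: P0: store L1 := 25  ⟶  MIII  (L1)  txn=∅  M[L1]=45
step 25: P3: load  L1  ⟶  SIIS  (L1)  txn=BusRd+Flush  M[L1]=25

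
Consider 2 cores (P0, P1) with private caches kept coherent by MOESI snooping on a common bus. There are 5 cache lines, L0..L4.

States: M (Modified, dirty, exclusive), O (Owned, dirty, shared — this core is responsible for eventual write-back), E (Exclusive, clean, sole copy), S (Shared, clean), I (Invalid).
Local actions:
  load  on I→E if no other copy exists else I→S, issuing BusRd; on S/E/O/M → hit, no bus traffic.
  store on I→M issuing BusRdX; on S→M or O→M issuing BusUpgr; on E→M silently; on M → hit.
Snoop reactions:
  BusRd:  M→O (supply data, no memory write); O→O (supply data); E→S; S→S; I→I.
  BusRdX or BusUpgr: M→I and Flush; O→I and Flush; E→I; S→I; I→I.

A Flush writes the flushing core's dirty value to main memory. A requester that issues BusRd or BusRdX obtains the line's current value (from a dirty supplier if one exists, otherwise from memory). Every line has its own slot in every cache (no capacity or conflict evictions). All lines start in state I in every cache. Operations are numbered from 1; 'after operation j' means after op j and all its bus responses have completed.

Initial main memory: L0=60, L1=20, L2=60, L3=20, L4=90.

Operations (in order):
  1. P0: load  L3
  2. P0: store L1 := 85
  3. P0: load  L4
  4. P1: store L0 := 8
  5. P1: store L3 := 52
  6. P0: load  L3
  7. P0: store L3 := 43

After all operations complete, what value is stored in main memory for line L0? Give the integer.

memory[L0] = 60

[1] P0: load  L3 | P0:E(20), P1:I | bus: BusRd
[2] P0: store L1 := 85 | P0:M(85), P1:I | bus: BusRdX
[3] P0: load  L4 | P0:E(90), P1:I | bus: BusRd
[4] P1: store L0 := 8 | P0:I, P1:M(8) | bus: BusRdX
[5] P1: store L3 := 52 | P0:I, P1:M(52) | bus: BusRdX
[6] P0: load  L3 | P0:S(52), P1:O(52) | bus: BusRd
[7] P0: store L3 := 43 | P0:M(43), P1:I | bus: BusUpgr,Flush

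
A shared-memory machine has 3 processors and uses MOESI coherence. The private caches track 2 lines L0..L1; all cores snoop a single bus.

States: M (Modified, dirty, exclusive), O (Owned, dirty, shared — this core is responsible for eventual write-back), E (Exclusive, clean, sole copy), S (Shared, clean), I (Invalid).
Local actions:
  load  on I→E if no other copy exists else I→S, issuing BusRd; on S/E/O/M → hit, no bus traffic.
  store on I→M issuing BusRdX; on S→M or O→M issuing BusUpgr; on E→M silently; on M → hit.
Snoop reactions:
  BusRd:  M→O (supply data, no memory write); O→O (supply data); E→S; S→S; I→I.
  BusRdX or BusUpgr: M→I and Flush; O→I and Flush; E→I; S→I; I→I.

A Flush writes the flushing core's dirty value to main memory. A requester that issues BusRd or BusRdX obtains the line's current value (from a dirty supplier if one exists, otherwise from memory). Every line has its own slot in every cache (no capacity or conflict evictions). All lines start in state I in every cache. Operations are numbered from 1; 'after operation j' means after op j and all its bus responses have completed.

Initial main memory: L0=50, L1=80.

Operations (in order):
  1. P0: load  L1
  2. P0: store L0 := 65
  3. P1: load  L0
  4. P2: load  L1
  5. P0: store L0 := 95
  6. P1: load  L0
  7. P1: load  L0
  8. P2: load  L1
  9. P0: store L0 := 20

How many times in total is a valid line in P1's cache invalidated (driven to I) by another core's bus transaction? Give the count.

[1] P0: load  L1 | P0:E(80), P1:I, P2:I | bus: BusRd
[2] P0: store L0 := 65 | P0:M(65), P1:I, P2:I | bus: BusRdX
[3] P1: load  L0 | P0:O(65), P1:S(65), P2:I | bus: BusRd
[4] P2: load  L1 | P0:S(80), P1:I, P2:S(80) | bus: BusRd
[5] P0: store L0 := 95 | P0:M(95), P1:I, P2:I | bus: BusUpgr
[6] P1: load  L0 | P0:O(95), P1:S(95), P2:I | bus: BusRd
[7] P1: load  L0 | P0:O(95), P1:S(95), P2:I | bus: none
[8] P2: load  L1 | P0:S(80), P1:I, P2:S(80) | bus: none
[9] P0: store L0 := 20 | P0:M(20), P1:I, P2:I | bus: BusUpgr

invalidations = 2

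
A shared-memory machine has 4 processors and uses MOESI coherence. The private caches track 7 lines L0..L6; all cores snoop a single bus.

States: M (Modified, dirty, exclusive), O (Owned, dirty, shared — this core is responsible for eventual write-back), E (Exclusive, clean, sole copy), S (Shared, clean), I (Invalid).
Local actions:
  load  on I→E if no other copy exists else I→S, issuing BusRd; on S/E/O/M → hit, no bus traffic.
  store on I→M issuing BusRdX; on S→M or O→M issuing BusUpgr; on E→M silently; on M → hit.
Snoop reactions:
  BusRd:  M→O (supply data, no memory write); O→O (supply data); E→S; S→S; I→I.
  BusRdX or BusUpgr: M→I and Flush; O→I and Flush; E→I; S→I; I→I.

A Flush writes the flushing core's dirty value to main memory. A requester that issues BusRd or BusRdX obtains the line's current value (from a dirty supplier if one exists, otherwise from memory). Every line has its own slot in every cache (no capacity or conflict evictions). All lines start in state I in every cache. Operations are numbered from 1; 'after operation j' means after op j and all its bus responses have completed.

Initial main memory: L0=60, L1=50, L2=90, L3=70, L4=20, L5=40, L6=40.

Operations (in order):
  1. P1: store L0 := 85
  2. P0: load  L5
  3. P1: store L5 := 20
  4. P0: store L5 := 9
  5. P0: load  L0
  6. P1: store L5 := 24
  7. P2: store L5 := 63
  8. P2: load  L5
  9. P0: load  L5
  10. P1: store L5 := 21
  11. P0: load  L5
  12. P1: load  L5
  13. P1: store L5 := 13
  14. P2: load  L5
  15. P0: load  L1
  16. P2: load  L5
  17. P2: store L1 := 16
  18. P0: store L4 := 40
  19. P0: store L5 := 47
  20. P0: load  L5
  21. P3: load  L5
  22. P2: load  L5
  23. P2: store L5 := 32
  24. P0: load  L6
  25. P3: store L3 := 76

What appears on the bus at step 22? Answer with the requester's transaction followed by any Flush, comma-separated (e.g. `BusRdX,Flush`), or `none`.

step 1: P1: store L0 := 85  ⟶  IMII  (L0)  txn=BusRdX  M[L0]=60
step 2: P0: load  L5  ⟶  EIII  (L5)  txn=BusRd  M[L5]=40
step 3: P1: store L5 := 20  ⟶  IMII  (L5)  txn=BusRdX  M[L5]=40
step 4: P0: store L5 := 9  ⟶  MIII  (L5)  txn=BusRdX+Flush  M[L5]=20
step 5: P0: load  L0  ⟶  SOII  (L0)  txn=BusRd  M[L0]=60
step 6: P1: store L5 := 24  ⟶  IMII  (L5)  txn=BusRdX+Flush  M[L5]=9
step 7: P2: store L5 := 63  ⟶  IIMI  (L5)  txn=BusRdX+Flush  M[L5]=24
step 8: P2: load  L5  ⟶  IIMI  (L5)  txn=∅  M[L5]=24
step 9: P0: load  L5  ⟶  SIOI  (L5)  txn=BusRd  M[L5]=24
step 10: P1: store L5 := 21  ⟶  IMII  (L5)  txn=BusRdX+Flush  M[L5]=63
step 11: P0: load  L5  ⟶  SOII  (L5)  txn=BusRd  M[L5]=63
step 12: P1: load  L5  ⟶  SOII  (L5)  txn=∅  M[L5]=63
step 13: P1: store L5 := 13  ⟶  IMII  (L5)  txn=BusUpgr  M[L5]=63
step 14: P2: load  L5  ⟶  IOSI  (L5)  txn=BusRd  M[L5]=63
step 15: P0: load  L1  ⟶  EIII  (L1)  txn=BusRd  M[L1]=50
step 16: P2: load  L5  ⟶  IOSI  (L5)  txn=∅  M[L5]=63
step 17: P2: store L1 := 16  ⟶  IIMI  (L1)  txn=BusRdX  M[L1]=50
step 18: P0: store L4 := 40  ⟶  MIII  (L4)  txn=BusRdX  M[L4]=20
step 19: P0: store L5 := 47  ⟶  MIII  (L5)  txn=BusRdX+Flush  M[L5]=13
step 20: P0: load  L5  ⟶  MIII  (L5)  txn=∅  M[L5]=13
step 21: P3: load  L5  ⟶  OIIS  (L5)  txn=BusRd  M[L5]=13
step 22: P2: load  L5  ⟶  OISS  (L5)  txn=BusRd  M[L5]=13
step 23: P2: store L5 := 32  ⟶  IIMI  (L5)  txn=BusUpgr+Flush  M[L5]=47
step 24: P0: load  L6  ⟶  EIII  (L6)  txn=BusRd  M[L6]=40
step 25: P3: store L3 := 76  ⟶  IIIM  (L3)  txn=BusRdX  M[L3]=70

bus = BusRd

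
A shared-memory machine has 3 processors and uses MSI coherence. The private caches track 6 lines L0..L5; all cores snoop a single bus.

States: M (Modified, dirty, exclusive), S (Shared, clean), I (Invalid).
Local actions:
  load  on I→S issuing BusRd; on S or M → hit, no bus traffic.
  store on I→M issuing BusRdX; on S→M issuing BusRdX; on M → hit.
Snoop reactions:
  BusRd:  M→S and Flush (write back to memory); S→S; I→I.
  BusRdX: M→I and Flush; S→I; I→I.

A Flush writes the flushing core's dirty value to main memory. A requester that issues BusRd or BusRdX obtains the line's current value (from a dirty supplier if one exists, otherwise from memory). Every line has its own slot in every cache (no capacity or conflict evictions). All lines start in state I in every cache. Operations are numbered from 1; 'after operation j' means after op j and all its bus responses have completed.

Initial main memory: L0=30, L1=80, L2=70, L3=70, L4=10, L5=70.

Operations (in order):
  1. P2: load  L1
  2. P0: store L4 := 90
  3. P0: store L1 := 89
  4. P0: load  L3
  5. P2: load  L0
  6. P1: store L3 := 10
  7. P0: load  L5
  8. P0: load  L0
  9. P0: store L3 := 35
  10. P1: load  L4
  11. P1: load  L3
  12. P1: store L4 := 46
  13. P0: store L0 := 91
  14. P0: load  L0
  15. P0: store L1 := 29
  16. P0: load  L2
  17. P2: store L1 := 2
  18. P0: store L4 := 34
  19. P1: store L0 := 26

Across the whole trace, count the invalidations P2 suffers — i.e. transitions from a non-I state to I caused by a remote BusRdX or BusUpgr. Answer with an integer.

invalidations = 2

  op1 P2: load  L1 → I/I/S on L1; bus BusRd; mem=80
  op2 P0: store L4 := 90 → M/I/I on L4; bus BusRdX; mem=10
  op3 P0: store L1 := 89 → M/I/I on L1; bus BusRdX; mem=80
  op4 P0: load  L3 → S/I/I on L3; bus BusRd; mem=70
  op5 P2: load  L0 → I/I/S on L0; bus BusRd; mem=30
  op6 P1: store L3 := 10 → I/M/I on L3; bus BusRdX; mem=70
  op7 P0: load  L5 → S/I/I on L5; bus BusRd; mem=70
  op8 P0: load  L0 → S/I/S on L0; bus BusRd; mem=30
  op9 P0: store L3 := 35 → M/I/I on L3; bus BusRdX Flush; mem=10
  op10 P1: load  L4 → S/S/I on L4; bus BusRd Flush; mem=90
  op11 P1: load  L3 → S/S/I on L3; bus BusRd Flush; mem=35
  op12 P1: store L4 := 46 → I/M/I on L4; bus BusRdX; mem=90
  op13 P0: store L0 := 91 → M/I/I on L0; bus BusRdX; mem=30
  op14 P0: load  L0 → M/I/I on L0; bus (none); mem=30
  op15 P0: store L1 := 29 → M/I/I on L1; bus (none); mem=80
  op16 P0: load  L2 → S/I/I on L2; bus BusRd; mem=70
  op17 P2: store L1 := 2 → I/I/M on L1; bus BusRdX Flush; mem=29
  op18 P0: store L4 := 34 → M/I/I on L4; bus BusRdX Flush; mem=46
  op19 P1: store L0 := 26 → I/M/I on L0; bus BusRdX Flush; mem=91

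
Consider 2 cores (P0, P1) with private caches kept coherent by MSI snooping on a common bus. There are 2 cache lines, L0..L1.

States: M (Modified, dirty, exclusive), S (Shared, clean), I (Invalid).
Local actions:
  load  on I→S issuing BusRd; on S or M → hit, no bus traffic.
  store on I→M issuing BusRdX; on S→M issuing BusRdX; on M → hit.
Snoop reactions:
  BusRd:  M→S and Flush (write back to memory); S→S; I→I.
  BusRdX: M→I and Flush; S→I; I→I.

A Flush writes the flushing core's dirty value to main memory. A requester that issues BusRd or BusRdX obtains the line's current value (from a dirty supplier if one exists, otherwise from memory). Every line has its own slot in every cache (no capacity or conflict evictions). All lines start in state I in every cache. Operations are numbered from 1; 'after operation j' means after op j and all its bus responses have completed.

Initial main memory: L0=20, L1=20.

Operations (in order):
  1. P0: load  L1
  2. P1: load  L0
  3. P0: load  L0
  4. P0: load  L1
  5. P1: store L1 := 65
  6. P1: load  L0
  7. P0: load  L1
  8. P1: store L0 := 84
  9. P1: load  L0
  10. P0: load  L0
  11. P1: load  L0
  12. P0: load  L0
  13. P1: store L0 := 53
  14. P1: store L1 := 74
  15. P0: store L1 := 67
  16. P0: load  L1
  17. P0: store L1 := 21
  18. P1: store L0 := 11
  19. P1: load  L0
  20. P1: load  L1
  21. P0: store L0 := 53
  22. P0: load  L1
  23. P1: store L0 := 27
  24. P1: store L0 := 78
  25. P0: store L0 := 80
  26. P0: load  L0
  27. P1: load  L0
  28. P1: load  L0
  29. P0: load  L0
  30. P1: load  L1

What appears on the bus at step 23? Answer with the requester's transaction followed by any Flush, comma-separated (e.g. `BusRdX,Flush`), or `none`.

bus = BusRdX,Flush

  op1 P0: load  L1 → S/I on L1; bus BusRd; mem=20
  op2 P1: load  L0 → I/S on L0; bus BusRd; mem=20
  op3 P0: load  L0 → S/S on L0; bus BusRd; mem=20
  op4 P0: load  L1 → S/I on L1; bus (none); mem=20
  op5 P1: store L1 := 65 → I/M on L1; bus BusRdX; mem=20
  op6 P1: load  L0 → S/S on L0; bus (none); mem=20
  op7 P0: load  L1 → S/S on L1; bus BusRd Flush; mem=65
  op8 P1: store L0 := 84 → I/M on L0; bus BusRdX; mem=20
  op9 P1: load  L0 → I/M on L0; bus (none); mem=20
  op10 P0: load  L0 → S/S on L0; bus BusRd Flush; mem=84
  op11 P1: load  L0 → S/S on L0; bus (none); mem=84
  op12 P0: load  L0 → S/S on L0; bus (none); mem=84
  op13 P1: store L0 := 53 → I/M on L0; bus BusRdX; mem=84
  op14 P1: store L1 := 74 → I/M on L1; bus BusRdX; mem=65
  op15 P0: store L1 := 67 → M/I on L1; bus BusRdX Flush; mem=74
  op16 P0: load  L1 → M/I on L1; bus (none); mem=74
  op17 P0: store L1 := 21 → M/I on L1; bus (none); mem=74
  op18 P1: store L0 := 11 → I/M on L0; bus (none); mem=84
  op19 P1: load  L0 → I/M on L0; bus (none); mem=84
  op20 P1: load  L1 → S/S on L1; bus BusRd Flush; mem=21
  op21 P0: store L0 := 53 → M/I on L0; bus BusRdX Flush; mem=11
  op22 P0: load  L1 → S/S on L1; bus (none); mem=21
  op23 P1: store L0 := 27 → I/M on L0; bus BusRdX Flush; mem=53
  op24 P1: store L0 := 78 → I/M on L0; bus (none); mem=53
  op25 P0: store L0 := 80 → M/I on L0; bus BusRdX Flush; mem=78
  op26 P0: load  L0 → M/I on L0; bus (none); mem=78
  op27 P1: load  L0 → S/S on L0; bus BusRd Flush; mem=80
  op28 P1: load  L0 → S/S on L0; bus (none); mem=80
  op29 P0: load  L0 → S/S on L0; bus (none); mem=80
  op30 P1: load  L1 → S/S on L1; bus (none); mem=21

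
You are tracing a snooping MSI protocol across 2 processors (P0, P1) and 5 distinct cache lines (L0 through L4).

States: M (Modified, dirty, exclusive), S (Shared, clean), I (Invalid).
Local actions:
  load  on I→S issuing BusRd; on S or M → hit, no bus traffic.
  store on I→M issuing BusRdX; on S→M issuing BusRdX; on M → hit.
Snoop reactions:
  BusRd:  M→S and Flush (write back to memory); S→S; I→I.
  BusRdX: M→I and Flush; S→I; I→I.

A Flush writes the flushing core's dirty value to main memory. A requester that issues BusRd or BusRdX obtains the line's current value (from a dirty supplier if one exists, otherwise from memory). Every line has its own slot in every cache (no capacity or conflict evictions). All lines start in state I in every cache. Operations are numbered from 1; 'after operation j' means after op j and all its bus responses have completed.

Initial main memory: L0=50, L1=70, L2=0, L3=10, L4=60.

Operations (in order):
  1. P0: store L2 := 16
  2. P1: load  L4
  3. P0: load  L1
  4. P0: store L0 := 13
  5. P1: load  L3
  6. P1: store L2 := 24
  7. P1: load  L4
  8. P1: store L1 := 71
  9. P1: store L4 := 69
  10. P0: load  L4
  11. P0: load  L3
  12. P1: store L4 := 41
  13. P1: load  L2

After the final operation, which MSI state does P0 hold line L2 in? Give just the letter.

state = I

[1] P0: store L2 := 16 | P0:M(16), P1:I | bus: BusRdX
[2] P1: load  L4 | P0:I, P1:S(60) | bus: BusRd
[3] P0: load  L1 | P0:S(70), P1:I | bus: BusRd
[4] P0: store L0 := 13 | P0:M(13), P1:I | bus: BusRdX
[5] P1: load  L3 | P0:I, P1:S(10) | bus: BusRd
[6] P1: store L2 := 24 | P0:I, P1:M(24) | bus: BusRdX,Flush
[7] P1: load  L4 | P0:I, P1:S(60) | bus: none
[8] P1: store L1 := 71 | P0:I, P1:M(71) | bus: BusRdX
[9] P1: store L4 := 69 | P0:I, P1:M(69) | bus: BusRdX
[10] P0: load  L4 | P0:S(69), P1:S(69) | bus: BusRd,Flush
[11] P0: load  L3 | P0:S(10), P1:S(10) | bus: BusRd
[12] P1: store L4 := 41 | P0:I, P1:M(41) | bus: BusRdX
[13] P1: load  L2 | P0:I, P1:M(24) | bus: none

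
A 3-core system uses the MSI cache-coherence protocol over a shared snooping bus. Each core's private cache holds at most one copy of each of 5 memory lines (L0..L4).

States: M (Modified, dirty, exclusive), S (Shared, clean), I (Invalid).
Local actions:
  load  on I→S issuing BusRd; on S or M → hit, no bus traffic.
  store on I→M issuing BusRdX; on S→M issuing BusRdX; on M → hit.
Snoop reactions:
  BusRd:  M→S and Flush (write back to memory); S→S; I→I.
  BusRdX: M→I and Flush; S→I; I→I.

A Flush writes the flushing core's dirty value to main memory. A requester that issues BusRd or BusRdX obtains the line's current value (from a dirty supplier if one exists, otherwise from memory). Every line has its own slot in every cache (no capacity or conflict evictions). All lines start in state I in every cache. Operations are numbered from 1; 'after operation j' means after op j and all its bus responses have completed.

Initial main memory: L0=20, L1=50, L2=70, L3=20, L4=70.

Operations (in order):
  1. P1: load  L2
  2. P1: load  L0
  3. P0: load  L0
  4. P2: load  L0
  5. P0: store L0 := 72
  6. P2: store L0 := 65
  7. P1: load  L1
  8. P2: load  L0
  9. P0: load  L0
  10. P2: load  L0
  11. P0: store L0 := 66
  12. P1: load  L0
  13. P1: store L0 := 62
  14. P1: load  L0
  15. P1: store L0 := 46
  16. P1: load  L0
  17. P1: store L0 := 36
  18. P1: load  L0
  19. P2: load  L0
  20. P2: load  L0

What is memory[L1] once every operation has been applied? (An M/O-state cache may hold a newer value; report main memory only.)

[1] P1: load  L2 | P0:I, P1:S(70), P2:I | bus: BusRd
[2] P1: load  L0 | P0:I, P1:S(20), P2:I | bus: BusRd
[3] P0: load  L0 | P0:S(20), P1:S(20), P2:I | bus: BusRd
[4] P2: load  L0 | P0:S(20), P1:S(20), P2:S(20) | bus: BusRd
[5] P0: store L0 := 72 | P0:M(72), P1:I, P2:I | bus: BusRdX
[6] P2: store L0 := 65 | P0:I, P1:I, P2:M(65) | bus: BusRdX,Flush
[7] P1: load  L1 | P0:I, P1:S(50), P2:I | bus: BusRd
[8] P2: load  L0 | P0:I, P1:I, P2:M(65) | bus: none
[9] P0: load  L0 | P0:S(65), P1:I, P2:S(65) | bus: BusRd,Flush
[10] P2: load  L0 | P0:S(65), P1:I, P2:S(65) | bus: none
[11] P0: store L0 := 66 | P0:M(66), P1:I, P2:I | bus: BusRdX
[12] P1: load  L0 | P0:S(66), P1:S(66), P2:I | bus: BusRd,Flush
[13] P1: store L0 := 62 | P0:I, P1:M(62), P2:I | bus: BusRdX
[14] P1: load  L0 | P0:I, P1:M(62), P2:I | bus: none
[15] P1: store L0 := 46 | P0:I, P1:M(46), P2:I | bus: none
[16] P1: load  L0 | P0:I, P1:M(46), P2:I | bus: none
[17] P1: store L0 := 36 | P0:I, P1:M(36), P2:I | bus: none
[18] P1: load  L0 | P0:I, P1:M(36), P2:I | bus: none
[19] P2: load  L0 | P0:I, P1:S(36), P2:S(36) | bus: BusRd,Flush
[20] P2: load  L0 | P0:I, P1:S(36), P2:S(36) | bus: none

memory[L1] = 50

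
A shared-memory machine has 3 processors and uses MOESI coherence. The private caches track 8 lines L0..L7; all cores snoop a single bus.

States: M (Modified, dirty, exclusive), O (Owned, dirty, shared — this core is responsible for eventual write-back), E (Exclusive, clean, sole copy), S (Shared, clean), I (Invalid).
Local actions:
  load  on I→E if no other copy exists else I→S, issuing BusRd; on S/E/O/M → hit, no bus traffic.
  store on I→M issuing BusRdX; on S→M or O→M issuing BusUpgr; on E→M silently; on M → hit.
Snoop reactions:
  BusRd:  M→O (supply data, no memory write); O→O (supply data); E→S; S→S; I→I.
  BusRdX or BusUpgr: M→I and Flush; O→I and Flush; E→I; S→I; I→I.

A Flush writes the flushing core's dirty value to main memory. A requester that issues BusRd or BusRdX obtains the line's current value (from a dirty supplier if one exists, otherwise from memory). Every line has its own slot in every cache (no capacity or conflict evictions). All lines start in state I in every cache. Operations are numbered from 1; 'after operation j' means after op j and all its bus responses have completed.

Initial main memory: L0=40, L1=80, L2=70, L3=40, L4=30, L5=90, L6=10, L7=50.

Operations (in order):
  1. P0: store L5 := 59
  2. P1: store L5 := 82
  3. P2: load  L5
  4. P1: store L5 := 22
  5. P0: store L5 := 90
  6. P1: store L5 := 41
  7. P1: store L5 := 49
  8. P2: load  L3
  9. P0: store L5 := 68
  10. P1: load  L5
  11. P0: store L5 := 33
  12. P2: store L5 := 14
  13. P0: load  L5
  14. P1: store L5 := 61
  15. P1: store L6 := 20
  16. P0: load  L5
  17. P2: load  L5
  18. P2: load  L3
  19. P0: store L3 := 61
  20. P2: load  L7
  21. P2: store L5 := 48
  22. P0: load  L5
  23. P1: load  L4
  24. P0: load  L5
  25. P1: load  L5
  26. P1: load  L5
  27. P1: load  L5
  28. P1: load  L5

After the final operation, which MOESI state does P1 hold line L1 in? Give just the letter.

  op1 P0: store L5 := 59 → M/I/I on L5; bus BusRdX; mem=90
  op2 P1: store L5 := 82 → I/M/I on L5; bus BusRdX Flush; mem=59
  op3 P2: load  L5 → I/O/S on L5; bus BusRd; mem=59
  op4 P1: store L5 := 22 → I/M/I on L5; bus BusUpgr; mem=59
  op5 P0: store L5 := 90 → M/I/I on L5; bus BusRdX Flush; mem=22
  op6 P1: store L5 := 41 → I/M/I on L5; bus BusRdX Flush; mem=90
  op7 P1: store L5 := 49 → I/M/I on L5; bus (none); mem=90
  op8 P2: load  L3 → I/I/E on L3; bus BusRd; mem=40
  op9 P0: store L5 := 68 → M/I/I on L5; bus BusRdX Flush; mem=49
  op10 P1: load  L5 → O/S/I on L5; bus BusRd; mem=49
  op11 P0: store L5 := 33 → M/I/I on L5; bus BusUpgr; mem=49
  op12 P2: store L5 := 14 → I/I/M on L5; bus BusRdX Flush; mem=33
  op13 P0: load  L5 → S/I/O on L5; bus BusRd; mem=33
  op14 P1: store L5 := 61 → I/M/I on L5; bus BusRdX Flush; mem=14
  op15 P1: store L6 := 20 → I/M/I on L6; bus BusRdX; mem=10
  op16 P0: load  L5 → S/O/I on L5; bus BusRd; mem=14
  op17 P2: load  L5 → S/O/S on L5; bus BusRd; mem=14
  op18 P2: load  L3 → I/I/E on L3; bus (none); mem=40
  op19 P0: store L3 := 61 → M/I/I on L3; bus BusRdX; mem=40
  op20 P2: load  L7 → I/I/E on L7; bus BusRd; mem=50
  op21 P2: store L5 := 48 → I/I/M on L5; bus BusUpgr Flush; mem=61
  op22 P0: load  L5 → S/I/O on L5; bus BusRd; mem=61
  op23 P1: load  L4 → I/E/I on L4; bus BusRd; mem=30
  op24 P0: load  L5 → S/I/O on L5; bus (none); mem=61
  op25 P1: load  L5 → S/S/O on L5; bus BusRd; mem=61
  op26 P1: load  L5 → S/S/O on L5; bus (none); mem=61
  op27 P1: load  L5 → S/S/O on L5; bus (none); mem=61
  op28 P1: load  L5 → S/S/O on L5; bus (none); mem=61

state = I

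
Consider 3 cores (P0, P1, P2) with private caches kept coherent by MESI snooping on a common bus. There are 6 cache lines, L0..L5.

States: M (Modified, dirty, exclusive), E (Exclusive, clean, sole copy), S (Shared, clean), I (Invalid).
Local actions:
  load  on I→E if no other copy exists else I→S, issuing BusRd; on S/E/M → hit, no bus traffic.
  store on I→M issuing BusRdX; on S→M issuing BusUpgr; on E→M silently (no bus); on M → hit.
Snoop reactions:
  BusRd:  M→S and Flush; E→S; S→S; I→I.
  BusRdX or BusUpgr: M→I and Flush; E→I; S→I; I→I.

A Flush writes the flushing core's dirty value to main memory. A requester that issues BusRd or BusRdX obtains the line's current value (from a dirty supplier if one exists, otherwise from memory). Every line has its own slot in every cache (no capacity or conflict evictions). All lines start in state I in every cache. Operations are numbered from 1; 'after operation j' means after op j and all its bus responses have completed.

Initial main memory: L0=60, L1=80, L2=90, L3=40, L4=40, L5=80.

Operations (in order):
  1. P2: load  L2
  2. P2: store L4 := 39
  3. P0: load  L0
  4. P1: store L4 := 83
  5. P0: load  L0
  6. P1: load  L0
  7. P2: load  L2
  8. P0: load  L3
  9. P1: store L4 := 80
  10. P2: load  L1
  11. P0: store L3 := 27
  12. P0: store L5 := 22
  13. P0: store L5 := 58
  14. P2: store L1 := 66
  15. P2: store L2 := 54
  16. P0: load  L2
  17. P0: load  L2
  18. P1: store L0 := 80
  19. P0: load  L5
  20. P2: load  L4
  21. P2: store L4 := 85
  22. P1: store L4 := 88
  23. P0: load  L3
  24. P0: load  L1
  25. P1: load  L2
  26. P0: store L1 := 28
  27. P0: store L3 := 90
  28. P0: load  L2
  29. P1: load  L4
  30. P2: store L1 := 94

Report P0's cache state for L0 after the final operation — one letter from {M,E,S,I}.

  op1 P2: load  L2 → I/I/E on L2; bus BusRd; mem=90
  op2 P2: store L4 := 39 → I/I/M on L4; bus BusRdX; mem=40
  op3 P0: load  L0 → E/I/I on L0; bus BusRd; mem=60
  op4 P1: store L4 := 83 → I/M/I on L4; bus BusRdX Flush; mem=39
  op5 P0: load  L0 → E/I/I on L0; bus (none); mem=60
  op6 P1: load  L0 → S/S/I on L0; bus BusRd; mem=60
  op7 P2: load  L2 → I/I/E on L2; bus (none); mem=90
  op8 P0: load  L3 → E/I/I on L3; bus BusRd; mem=40
  op9 P1: store L4 := 80 → I/M/I on L4; bus (none); mem=39
  op10 P2: load  L1 → I/I/E on L1; bus BusRd; mem=80
  op11 P0: store L3 := 27 → M/I/I on L3; bus (none); mem=40
  op12 P0: store L5 := 22 → M/I/I on L5; bus BusRdX; mem=80
  op13 P0: store L5 := 58 → M/I/I on L5; bus (none); mem=80
  op14 P2: store L1 := 66 → I/I/M on L1; bus (none); mem=80
  op15 P2: store L2 := 54 → I/I/M on L2; bus (none); mem=90
  op16 P0: load  L2 → S/I/S on L2; bus BusRd Flush; mem=54
  op17 P0: load  L2 → S/I/S on L2; bus (none); mem=54
  op18 P1: store L0 := 80 → I/M/I on L0; bus BusUpgr; mem=60
  op19 P0: load  L5 → M/I/I on L5; bus (none); mem=80
  op20 P2: load  L4 → I/S/S on L4; bus BusRd Flush; mem=80
  op21 P2: store L4 := 85 → I/I/M on L4; bus BusUpgr; mem=80
  op22 P1: store L4 := 88 → I/M/I on L4; bus BusRdX Flush; mem=85
  op23 P0: load  L3 → M/I/I on L3; bus (none); mem=40
  op24 P0: load  L1 → S/I/S on L1; bus BusRd Flush; mem=66
  op25 P1: load  L2 → S/S/S on L2; bus BusRd; mem=54
  op26 P0: store L1 := 28 → M/I/I on L1; bus BusUpgr; mem=66
  op27 P0: store L3 := 90 → M/I/I on L3; bus (none); mem=40
  op28 P0: load  L2 → S/S/S on L2; bus (none); mem=54
  op29 P1: load  L4 → I/M/I on L4; bus (none); mem=85
  op30 P2: store L1 := 94 → I/I/M on L1; bus BusRdX Flush; mem=28

state = I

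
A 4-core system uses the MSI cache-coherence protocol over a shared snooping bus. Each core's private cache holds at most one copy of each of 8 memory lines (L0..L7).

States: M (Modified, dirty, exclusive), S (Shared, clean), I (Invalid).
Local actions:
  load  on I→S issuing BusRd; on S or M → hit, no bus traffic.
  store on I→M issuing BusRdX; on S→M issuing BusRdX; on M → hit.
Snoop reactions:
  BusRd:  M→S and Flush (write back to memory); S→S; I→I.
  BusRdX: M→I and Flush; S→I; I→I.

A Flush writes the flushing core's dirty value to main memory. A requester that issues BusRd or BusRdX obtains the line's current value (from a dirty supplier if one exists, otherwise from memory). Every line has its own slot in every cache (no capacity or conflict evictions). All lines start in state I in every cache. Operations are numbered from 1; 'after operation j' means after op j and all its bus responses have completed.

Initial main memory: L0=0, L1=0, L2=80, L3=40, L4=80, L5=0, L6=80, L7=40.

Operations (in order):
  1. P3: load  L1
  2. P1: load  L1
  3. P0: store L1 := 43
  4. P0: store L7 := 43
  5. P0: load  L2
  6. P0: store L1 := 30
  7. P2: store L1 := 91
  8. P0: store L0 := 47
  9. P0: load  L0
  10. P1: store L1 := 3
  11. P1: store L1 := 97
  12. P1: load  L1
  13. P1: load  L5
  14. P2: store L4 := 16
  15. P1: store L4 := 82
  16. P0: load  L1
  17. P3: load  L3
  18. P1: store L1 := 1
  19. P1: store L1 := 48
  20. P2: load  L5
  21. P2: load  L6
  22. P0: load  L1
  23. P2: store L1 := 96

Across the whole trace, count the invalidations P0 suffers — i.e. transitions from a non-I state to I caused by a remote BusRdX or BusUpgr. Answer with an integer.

invalidations = 3

  op1 P3: load  L1 → I/I/I/S on L1; bus BusRd; mem=0
  op2 P1: load  L1 → I/S/I/S on L1; bus BusRd; mem=0
  op3 P0: store L1 := 43 → M/I/I/I on L1; bus BusRdX; mem=0
  op4 P0: store L7 := 43 → M/I/I/I on L7; bus BusRdX; mem=40
  op5 P0: load  L2 → S/I/I/I on L2; bus BusRd; mem=80
  op6 P0: store L1 := 30 → M/I/I/I on L1; bus (none); mem=0
  op7 P2: store L1 := 91 → I/I/M/I on L1; bus BusRdX Flush; mem=30
  op8 P0: store L0 := 47 → M/I/I/I on L0; bus BusRdX; mem=0
  op9 P0: load  L0 → M/I/I/I on L0; bus (none); mem=0
  op10 P1: store L1 := 3 → I/M/I/I on L1; bus BusRdX Flush; mem=91
  op11 P1: store L1 := 97 → I/M/I/I on L1; bus (none); mem=91
  op12 P1: load  L1 → I/M/I/I on L1; bus (none); mem=91
  op13 P1: load  L5 → I/S/I/I on L5; bus BusRd; mem=0
  op14 P2: store L4 := 16 → I/I/M/I on L4; bus BusRdX; mem=80
  op15 P1: store L4 := 82 → I/M/I/I on L4; bus BusRdX Flush; mem=16
  op16 P0: load  L1 → S/S/I/I on L1; bus BusRd Flush; mem=97
  op17 P3: load  L3 → I/I/I/S on L3; bus BusRd; mem=40
  op18 P1: store L1 := 1 → I/M/I/I on L1; bus BusRdX; mem=97
  op19 P1: store L1 := 48 → I/M/I/I on L1; bus (none); mem=97
  op20 P2: load  L5 → I/S/S/I on L5; bus BusRd; mem=0
  op21 P2: load  L6 → I/I/S/I on L6; bus BusRd; mem=80
  op22 P0: load  L1 → S/S/I/I on L1; bus BusRd Flush; mem=48
  op23 P2: store L1 := 96 → I/I/M/I on L1; bus BusRdX; mem=48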